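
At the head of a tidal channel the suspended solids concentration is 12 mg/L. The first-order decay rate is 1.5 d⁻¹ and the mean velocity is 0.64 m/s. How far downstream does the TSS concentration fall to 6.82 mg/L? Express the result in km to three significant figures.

20.8 km

From C = C₀·e^(−kt), t = ln(C₀/C)/k = ln(12/6.82)/1.5 = 0.565/1.5 = 0.3767 d.
Distance = v·t = 0.64 m/s × 3.255e+04 s = 2.083e+04 m = 20.83 km.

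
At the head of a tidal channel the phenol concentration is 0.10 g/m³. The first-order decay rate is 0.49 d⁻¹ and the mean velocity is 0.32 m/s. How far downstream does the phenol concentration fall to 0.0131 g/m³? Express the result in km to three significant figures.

115 km

From C = C₀·e^(−kt), t = ln(C₀/C)/k = ln(0.10/0.0131)/0.49 = 2.033/0.49 = 4.148 d.
Distance = v·t = 0.32 m/s × 3.584e+05 s = 1.147e+05 m = 114.7 km.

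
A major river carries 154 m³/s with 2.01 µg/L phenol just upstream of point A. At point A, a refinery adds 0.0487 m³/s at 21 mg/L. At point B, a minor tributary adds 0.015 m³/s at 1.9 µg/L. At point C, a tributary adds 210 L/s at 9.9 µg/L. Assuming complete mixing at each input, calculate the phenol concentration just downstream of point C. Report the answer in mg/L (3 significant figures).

0.00865 mg/L

2.01 µg/L = 0.00201 mg/L.
After input A: C = (154·0.00201 + 0.0487·21) / 154 = 0.008648 mg/L.
1.9 µg/L = 0.0019 mg/L.
After input B: C = (154·0.008648 + 0.015·0.0019) / 154.1 = 0.008648 mg/L.
210 L/s = 0.21 m³/s.
9.9 µg/L = 0.0099 mg/L.
After input C: C = (154.1·0.008648 + 0.21·0.0099) / 154.3 = 0.008649 mg/L.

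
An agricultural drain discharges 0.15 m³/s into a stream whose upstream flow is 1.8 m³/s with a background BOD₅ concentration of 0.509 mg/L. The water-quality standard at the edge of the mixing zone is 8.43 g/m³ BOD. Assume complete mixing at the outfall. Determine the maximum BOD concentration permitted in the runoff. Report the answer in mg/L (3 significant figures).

Mass balance: 8.43·1.95 = 0.15·Cₑ + 1.8·0.509.
Cₑ = (16.44 − 0.9162) / 0.15 = 103.5 mg/L.

103 mg/L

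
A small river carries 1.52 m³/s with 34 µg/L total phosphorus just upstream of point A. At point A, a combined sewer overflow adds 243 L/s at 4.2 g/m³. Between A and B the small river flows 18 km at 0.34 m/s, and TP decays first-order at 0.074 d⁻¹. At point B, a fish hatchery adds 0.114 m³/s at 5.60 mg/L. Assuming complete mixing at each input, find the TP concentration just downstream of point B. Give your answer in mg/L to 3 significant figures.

0.886 mg/L

34 µg/L = 0.034 mg/L.
243 L/s = 0.243 m³/s.
After input A: C = (1.52·0.034 + 0.243·4.2) / 1.763 = 0.6082 mg/L.
Over the 18 km reach to input B (t = 5.294e+04 s = 0.6127 d), decay gives C = 0.6082·exp(−0.074·0.6127) = 0.5813 mg/L.
After input B: C = (1.763·0.5813 + 0.114·5.6) / 1.877 = 0.8861 mg/L.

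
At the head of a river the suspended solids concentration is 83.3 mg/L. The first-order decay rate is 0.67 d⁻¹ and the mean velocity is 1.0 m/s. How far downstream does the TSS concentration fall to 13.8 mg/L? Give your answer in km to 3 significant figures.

232 km

From C = C₀·e^(−kt), t = ln(C₀/C)/k = ln(83.3/13.8)/0.67 = 1.798/0.67 = 2.683 d.
Distance = v·t = 1.0 m/s × 2.318e+05 s = 2.318e+05 m = 231.8 km.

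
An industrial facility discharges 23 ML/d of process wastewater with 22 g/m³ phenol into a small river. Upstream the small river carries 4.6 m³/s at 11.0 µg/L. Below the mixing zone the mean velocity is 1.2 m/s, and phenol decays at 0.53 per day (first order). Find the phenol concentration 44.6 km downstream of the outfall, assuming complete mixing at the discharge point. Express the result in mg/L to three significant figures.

23 ML/d = 0.2662 m³/s.
11.0 µg/L = 0.011 mg/L.
After complete mixing, C₀ = (0.2662·22 + 4.6·0.011) / 4.866 = 1.214 mg/L.
Travel time t = 4.46e+04 m / 1.2 m/s = 3.717e+04 s = 0.4302 d.
C = 1.214·exp(−0.53·0.4302) = 1.214·0.7961 = 0.9664 mg/L.

0.966 mg/L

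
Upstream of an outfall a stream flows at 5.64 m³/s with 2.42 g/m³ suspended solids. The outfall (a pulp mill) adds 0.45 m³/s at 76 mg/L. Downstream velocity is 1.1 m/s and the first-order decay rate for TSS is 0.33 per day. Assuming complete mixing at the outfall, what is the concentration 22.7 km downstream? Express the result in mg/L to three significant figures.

After complete mixing, C₀ = (0.45·76 + 5.64·2.42) / 6.09 = 7.857 mg/L.
Travel time t = 2.27e+04 m / 1.1 m/s = 2.064e+04 s = 0.2388 d.
C = 7.857·exp(−0.33·0.2388) = 7.857·0.9242 = 7.261 mg/L.

7.26 mg/L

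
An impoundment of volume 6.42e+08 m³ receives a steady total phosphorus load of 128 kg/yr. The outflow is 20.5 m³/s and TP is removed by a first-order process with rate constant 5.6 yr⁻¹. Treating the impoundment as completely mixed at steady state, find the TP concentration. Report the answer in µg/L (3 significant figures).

0.0302 µg/L

Outflow Q = 20.5 m³/s × 3.156e+07 s/yr = 6.469e+08 m³/yr.
Steady-state CSTR mass balance: W = Q·C + k·V·C, so C = W/(Q + kV).
Q + kV = 6.469e+08 + 5.6·6.42e+08 = 4.242e+09 m³/yr.
C = 128/4.242e+09 = 3.017e-08 kg/m³ = 3.017e-05 mg/L = 0.03017 µg/L.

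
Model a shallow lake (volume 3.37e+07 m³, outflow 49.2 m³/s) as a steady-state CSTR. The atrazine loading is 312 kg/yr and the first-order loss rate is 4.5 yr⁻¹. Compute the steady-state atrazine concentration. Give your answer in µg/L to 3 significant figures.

Outflow Q = 49.2 m³/s × 3.156e+07 s/yr = 1.553e+09 m³/yr.
Steady-state CSTR mass balance: W = Q·C + k·V·C, so C = W/(Q + kV).
Q + kV = 1.553e+09 + 4.5·3.37e+07 = 1.704e+09 m³/yr.
C = 312/1.704e+09 = 1.831e-07 kg/m³ = 0.0001831 mg/L = 0.1831 µg/L.

0.183 µg/L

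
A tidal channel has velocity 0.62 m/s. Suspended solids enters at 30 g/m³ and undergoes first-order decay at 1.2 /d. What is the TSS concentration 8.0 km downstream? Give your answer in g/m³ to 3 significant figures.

25.1 g/m³

Travel time t = 8.0 km / 0.62 m/s = 8000/0.62 = 1.29e+04 s = 0.1493 d.
First-order decay: C = 30·exp(−1.2·0.1493) = 30·0.8359 = 25.08 g/m³.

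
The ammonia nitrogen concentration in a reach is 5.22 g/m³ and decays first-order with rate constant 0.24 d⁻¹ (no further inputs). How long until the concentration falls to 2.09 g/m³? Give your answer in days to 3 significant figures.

t = ln(C₀/C)/k = ln(5.22/2.09)/0.24 = 0.9153/0.24 = 3.814 d.

3.81 d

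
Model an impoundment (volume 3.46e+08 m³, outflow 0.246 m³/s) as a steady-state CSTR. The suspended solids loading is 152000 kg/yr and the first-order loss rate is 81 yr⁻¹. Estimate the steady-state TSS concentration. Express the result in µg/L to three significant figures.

Outflow Q = 0.246 m³/s × 3.156e+07 s/yr = 7.763e+06 m³/yr.
Steady-state CSTR mass balance: W = Q·C + k·V·C, so C = W/(Q + kV).
Q + kV = 7.763e+06 + 81·3.46e+08 = 2.803e+10 m³/yr.
C = 152000/2.803e+10 = 5.422e-06 kg/m³ = 0.005422 mg/L = 5.422 µg/L.

5.42 µg/L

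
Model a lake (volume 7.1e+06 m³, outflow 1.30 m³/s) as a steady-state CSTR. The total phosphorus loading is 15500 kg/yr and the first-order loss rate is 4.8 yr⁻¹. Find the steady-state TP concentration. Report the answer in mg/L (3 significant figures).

Outflow Q = 1.30 m³/s × 3.156e+07 s/yr = 4.102e+07 m³/yr.
Steady-state CSTR mass balance: W = Q·C + k·V·C, so C = W/(Q + kV).
Q + kV = 4.102e+07 + 4.8·7.1e+06 = 7.51e+07 m³/yr.
C = 15500/7.51e+07 = 0.0002064 kg/m³ = 0.2064 mg/L.

0.206 mg/L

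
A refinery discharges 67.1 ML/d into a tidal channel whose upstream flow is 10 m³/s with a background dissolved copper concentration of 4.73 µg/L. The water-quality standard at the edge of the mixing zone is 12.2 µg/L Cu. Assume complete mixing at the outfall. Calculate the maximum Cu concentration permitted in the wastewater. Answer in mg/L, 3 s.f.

67.1 ML/d = 0.7766 m³/s.
4.73 µg/L = 0.00473 mg/L.
12.2 µg/L = 0.0122 mg/L.
Mass balance: 0.0122·10.78 = 0.7766·Cₑ + 10·0.00473.
Cₑ = (0.1315 − 0.0473) / 0.7766 = 0.1084 mg/L.

0.108 mg/L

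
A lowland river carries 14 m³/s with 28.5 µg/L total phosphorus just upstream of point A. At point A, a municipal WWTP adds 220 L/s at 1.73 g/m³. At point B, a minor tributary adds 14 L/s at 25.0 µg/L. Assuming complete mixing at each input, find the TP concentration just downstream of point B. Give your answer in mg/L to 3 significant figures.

28.5 µg/L = 0.0285 mg/L.
220 L/s = 0.22 m³/s.
After input A: C = (14·0.0285 + 0.22·1.73) / 14.22 = 0.05482 mg/L.
14 L/s = 0.014 m³/s.
25.0 µg/L = 0.025 mg/L.
After input B: C = (14.22·0.05482 + 0.014·0.025) / 14.23 = 0.05479 mg/L.

0.0548 mg/L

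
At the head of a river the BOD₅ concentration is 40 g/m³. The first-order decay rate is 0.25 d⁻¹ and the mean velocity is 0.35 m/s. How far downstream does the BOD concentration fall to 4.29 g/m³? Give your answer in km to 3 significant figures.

270 km

From C = C₀·e^(−kt), t = ln(C₀/C)/k = ln(40/4.29)/0.25 = 2.233/0.25 = 8.93 d.
Distance = v·t = 0.35 m/s × 7.716e+05 s = 2.701e+05 m = 270.1 km.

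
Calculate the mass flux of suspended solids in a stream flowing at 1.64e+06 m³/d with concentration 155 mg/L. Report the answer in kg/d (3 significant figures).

1.64e+06 m³/d = 18.98 m³/s.
Mass flux = Q·C = 18.98 m³/s × 155 g/m³ = 2942 g/s.
= 2942 g/s × 86.4 = 2.542e+05 kg/d.

254000 kg/d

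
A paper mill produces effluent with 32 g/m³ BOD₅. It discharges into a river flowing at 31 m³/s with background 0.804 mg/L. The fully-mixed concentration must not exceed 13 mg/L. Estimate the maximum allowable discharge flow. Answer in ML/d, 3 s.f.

Mass balance at complete mixing: C_std·(Q_w + Q_r) = Q_w·C_e + Q_r·C_b.
Rearranging, Q_w = Q_r·(C_std − C_b)/(C_e − C_std) = 31·(13 − 0.804) / (32 − 13) = 19.9 m³/s.
= 1719 ML/d.

1720 ML/d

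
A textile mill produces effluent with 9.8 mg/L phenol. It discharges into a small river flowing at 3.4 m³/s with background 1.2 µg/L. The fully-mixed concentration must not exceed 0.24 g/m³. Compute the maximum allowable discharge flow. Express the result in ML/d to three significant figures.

7.34 ML/d

1.2 µg/L = 0.0012 mg/L.
Mass balance at complete mixing: C_std·(Q_w + Q_r) = Q_w·C_e + Q_r·C_b.
Rearranging, Q_w = Q_r·(C_std − C_b)/(C_e − C_std) = 3.4·(0.24 − 0.0012) / (9.8 − 0.24) = 0.08493 m³/s.
= 7.338 ML/d.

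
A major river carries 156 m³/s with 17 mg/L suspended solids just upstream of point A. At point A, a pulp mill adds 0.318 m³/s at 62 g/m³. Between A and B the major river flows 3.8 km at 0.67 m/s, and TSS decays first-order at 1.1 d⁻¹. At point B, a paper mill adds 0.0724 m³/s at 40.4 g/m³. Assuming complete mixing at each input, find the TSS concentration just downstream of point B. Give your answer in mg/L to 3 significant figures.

After input A: C = (156·17 + 0.318·62) / 156.3 = 17.09 mg/L.
Over the 3.8 km reach to input B (t = 5672 s = 0.06564 d), decay gives C = 17.09·exp(−1.1·0.06564) = 15.9 mg/L.
After input B: C = (156.3·15.9 + 0.0724·40.4) / 156.4 = 15.91 mg/L.

15.9 mg/L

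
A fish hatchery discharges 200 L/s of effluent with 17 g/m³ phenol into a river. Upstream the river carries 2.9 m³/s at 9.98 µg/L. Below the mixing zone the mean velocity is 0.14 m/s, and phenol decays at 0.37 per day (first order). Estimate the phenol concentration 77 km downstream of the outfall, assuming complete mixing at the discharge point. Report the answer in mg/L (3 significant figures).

0.105 mg/L

200 L/s = 0.2 m³/s.
9.98 µg/L = 0.00998 mg/L.
After complete mixing, C₀ = (0.2·17 + 2.9·0.00998) / 3.1 = 1.106 mg/L.
Travel time t = 7.7e+04 m / 0.14 m/s = 5.5e+05 s = 6.366 d.
C = 1.106·exp(−0.37·6.366) = 1.106·0.09486 = 0.1049 mg/L.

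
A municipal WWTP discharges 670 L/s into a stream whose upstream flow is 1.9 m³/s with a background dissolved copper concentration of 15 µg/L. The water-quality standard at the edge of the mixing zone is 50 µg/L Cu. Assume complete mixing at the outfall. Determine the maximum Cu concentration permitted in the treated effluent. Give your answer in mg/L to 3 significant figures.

670 L/s = 0.67 m³/s.
15 µg/L = 0.015 mg/L.
50 µg/L = 0.05 mg/L.
Mass balance: 0.05·2.57 = 0.67·Cₑ + 1.9·0.015.
Cₑ = (0.1285 − 0.0285) / 0.67 = 0.1493 mg/L.

0.149 mg/L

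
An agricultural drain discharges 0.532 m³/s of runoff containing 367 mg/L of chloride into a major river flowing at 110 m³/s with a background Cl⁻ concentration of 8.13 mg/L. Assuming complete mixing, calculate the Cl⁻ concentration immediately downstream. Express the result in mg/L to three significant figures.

9.86 mg/L

By mass balance at complete mixing, C = (0.532·367 + 110·8.13) / (0.532 + 110) = 1090/110.5 = 9.857 mg/L.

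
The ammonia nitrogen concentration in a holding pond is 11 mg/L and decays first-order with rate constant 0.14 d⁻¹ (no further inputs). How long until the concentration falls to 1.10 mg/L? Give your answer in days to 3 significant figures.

t = ln(C₀/C)/k = ln(11/1.10)/0.14 = 2.303/0.14 = 16.45 d.

16.4 d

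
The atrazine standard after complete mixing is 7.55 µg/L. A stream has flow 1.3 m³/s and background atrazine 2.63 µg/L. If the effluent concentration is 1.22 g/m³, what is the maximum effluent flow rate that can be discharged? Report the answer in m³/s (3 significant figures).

0.00528 m³/s

2.63 µg/L = 0.00263 mg/L.
7.55 µg/L = 0.00755 mg/L.
Mass balance at complete mixing: C_std·(Q_w + Q_r) = Q_w·C_e + Q_r·C_b.
Rearranging, Q_w = Q_r·(C_std − C_b)/(C_e − C_std) = 1.3·(0.00755 − 0.00263) / (1.22 − 0.00755) = 0.005275 m³/s.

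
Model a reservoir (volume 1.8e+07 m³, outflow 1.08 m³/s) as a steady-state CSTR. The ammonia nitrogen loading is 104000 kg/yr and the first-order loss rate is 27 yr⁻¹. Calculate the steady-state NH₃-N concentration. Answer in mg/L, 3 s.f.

0.200 mg/L

Outflow Q = 1.08 m³/s × 3.156e+07 s/yr = 3.408e+07 m³/yr.
Steady-state CSTR mass balance: W = Q·C + k·V·C, so C = W/(Q + kV).
Q + kV = 3.408e+07 + 27·1.8e+07 = 5.201e+08 m³/yr.
C = 104000/5.201e+08 = 0.0002 kg/m³ = 0.2 mg/L.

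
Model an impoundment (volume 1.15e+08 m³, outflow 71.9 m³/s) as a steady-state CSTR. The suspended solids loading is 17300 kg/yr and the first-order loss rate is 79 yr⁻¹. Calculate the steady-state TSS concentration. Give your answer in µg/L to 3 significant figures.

1.52 µg/L

Outflow Q = 71.9 m³/s × 3.156e+07 s/yr = 2.269e+09 m³/yr.
Steady-state CSTR mass balance: W = Q·C + k·V·C, so C = W/(Q + kV).
Q + kV = 2.269e+09 + 79·1.15e+08 = 1.135e+10 m³/yr.
C = 17300/1.135e+10 = 1.524e-06 kg/m³ = 0.001524 mg/L = 1.524 µg/L.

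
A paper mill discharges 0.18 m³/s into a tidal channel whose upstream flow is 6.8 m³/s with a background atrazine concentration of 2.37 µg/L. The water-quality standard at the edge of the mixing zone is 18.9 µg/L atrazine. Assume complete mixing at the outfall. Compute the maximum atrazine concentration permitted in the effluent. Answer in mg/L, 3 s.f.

2.37 µg/L = 0.00237 mg/L.
18.9 µg/L = 0.0189 mg/L.
Mass balance: 0.0189·6.98 = 0.18·Cₑ + 6.8·0.00237.
Cₑ = (0.1319 − 0.01612) / 0.18 = 0.6434 mg/L.

0.643 mg/L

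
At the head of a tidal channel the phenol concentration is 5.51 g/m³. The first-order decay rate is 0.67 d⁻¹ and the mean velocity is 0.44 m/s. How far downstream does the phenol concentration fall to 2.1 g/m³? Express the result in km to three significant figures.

From C = C₀·e^(−kt), t = ln(C₀/C)/k = ln(5.51/2.1)/0.67 = 0.9646/0.67 = 1.44 d.
Distance = v·t = 0.44 m/s × 1.244e+05 s = 5.473e+04 m = 54.73 km.

54.7 km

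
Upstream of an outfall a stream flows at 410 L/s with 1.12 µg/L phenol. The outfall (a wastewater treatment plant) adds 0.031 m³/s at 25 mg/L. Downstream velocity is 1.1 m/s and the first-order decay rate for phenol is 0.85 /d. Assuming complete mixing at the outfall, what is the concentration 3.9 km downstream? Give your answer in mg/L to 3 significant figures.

1.70 mg/L

410 L/s = 0.41 m³/s.
1.12 µg/L = 0.00112 mg/L.
After complete mixing, C₀ = (0.031·25 + 0.41·0.00112) / 0.441 = 1.758 mg/L.
Travel time t = 3900 m / 1.1 m/s = 3545 s = 0.04104 d.
C = 1.758·exp(−0.85·0.04104) = 1.758·0.9657 = 1.698 mg/L.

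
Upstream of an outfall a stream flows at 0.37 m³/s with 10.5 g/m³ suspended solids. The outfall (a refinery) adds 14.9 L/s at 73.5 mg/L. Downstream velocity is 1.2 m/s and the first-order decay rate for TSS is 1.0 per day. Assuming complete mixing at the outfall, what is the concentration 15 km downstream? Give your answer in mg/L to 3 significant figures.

14.9 L/s = 0.0149 m³/s.
After complete mixing, C₀ = (0.0149·73.5 + 0.37·10.5) / 0.3849 = 12.94 mg/L.
Travel time t = 1.5e+04 m / 1.2 m/s = 1.25e+04 s = 0.1447 d.
C = 12.94·exp(−1.0·0.1447) = 12.94·0.8653 = 11.2 mg/L.

11.2 mg/L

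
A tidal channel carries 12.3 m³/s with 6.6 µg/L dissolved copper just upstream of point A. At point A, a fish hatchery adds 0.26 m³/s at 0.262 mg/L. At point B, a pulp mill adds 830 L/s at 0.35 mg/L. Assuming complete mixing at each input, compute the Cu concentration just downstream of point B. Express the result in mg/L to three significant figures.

6.6 µg/L = 0.0066 mg/L.
After input A: C = (12.3·0.0066 + 0.26·0.262) / 12.56 = 0.01189 mg/L.
830 L/s = 0.83 m³/s.
After input B: C = (12.56·0.01189 + 0.83·0.35) / 13.39 = 0.03285 mg/L.

0.0328 mg/L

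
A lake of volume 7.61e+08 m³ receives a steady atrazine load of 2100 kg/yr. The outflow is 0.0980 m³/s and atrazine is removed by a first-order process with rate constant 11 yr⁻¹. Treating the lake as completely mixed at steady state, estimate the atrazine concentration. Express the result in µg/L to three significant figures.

Outflow Q = 0.0980 m³/s × 3.156e+07 s/yr = 3.093e+06 m³/yr.
Steady-state CSTR mass balance: W = Q·C + k·V·C, so C = W/(Q + kV).
Q + kV = 3.093e+06 + 11·7.61e+08 = 8.374e+09 m³/yr.
C = 2100/8.374e+09 = 2.508e-07 kg/m³ = 0.0002508 mg/L = 0.2508 µg/L.

0.251 µg/L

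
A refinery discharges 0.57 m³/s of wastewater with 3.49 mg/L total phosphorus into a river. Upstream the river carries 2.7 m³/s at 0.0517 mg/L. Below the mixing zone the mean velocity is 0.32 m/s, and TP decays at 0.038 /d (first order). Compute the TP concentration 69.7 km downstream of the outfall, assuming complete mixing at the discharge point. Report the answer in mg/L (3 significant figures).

After complete mixing, C₀ = (0.57·3.49 + 2.7·0.0517) / 3.27 = 0.651 mg/L.
Travel time t = 6.97e+04 m / 0.32 m/s = 2.178e+05 s = 2.521 d.
C = 0.651·exp(−0.038·2.521) = 0.651·0.9086 = 0.5916 mg/L.

0.592 mg/L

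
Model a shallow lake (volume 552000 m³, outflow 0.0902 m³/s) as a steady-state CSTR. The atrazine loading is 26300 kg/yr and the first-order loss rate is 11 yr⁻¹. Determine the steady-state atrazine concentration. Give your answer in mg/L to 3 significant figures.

2.95 mg/L

Outflow Q = 0.0902 m³/s × 3.156e+07 s/yr = 2.846e+06 m³/yr.
Steady-state CSTR mass balance: W = Q·C + k·V·C, so C = W/(Q + kV).
Q + kV = 2.846e+06 + 11·552000 = 8.918e+06 m³/yr.
C = 26300/8.918e+06 = 0.002949 kg/m³ = 2.949 mg/L.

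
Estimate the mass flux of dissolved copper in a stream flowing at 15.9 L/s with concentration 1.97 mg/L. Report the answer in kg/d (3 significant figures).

2.71 kg/d

15.9 L/s = 0.0159 m³/s.
Mass flux = Q·C = 0.0159 m³/s × 1.97 g/m³ = 0.03132 g/s.
= 0.03132 g/s × 86.4 = 2.706 kg/d.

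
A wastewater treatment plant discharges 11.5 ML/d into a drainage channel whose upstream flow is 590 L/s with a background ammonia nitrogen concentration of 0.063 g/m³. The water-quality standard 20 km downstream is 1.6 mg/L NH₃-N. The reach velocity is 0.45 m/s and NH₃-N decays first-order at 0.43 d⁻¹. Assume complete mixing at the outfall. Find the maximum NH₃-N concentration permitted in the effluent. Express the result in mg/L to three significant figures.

11.5 ML/d = 0.1331 m³/s.
590 L/s = 0.59 m³/s.
Travel time to the compliance point: t = 2e+04/0.45 = 4.444e+04 s = 0.5144 d; decay factor exp(−0.43·0.5144) = 0.8016.
So the concentration just after mixing may be at most 1.6/0.8016 = 1.996 mg/L.
Mass balance: 1.996·0.7231 = 0.1331·Cₑ + 0.59·0.063.
Cₑ = (1.443 − 0.03717) / 0.1331 = 10.56 mg/L.

10.6 mg/L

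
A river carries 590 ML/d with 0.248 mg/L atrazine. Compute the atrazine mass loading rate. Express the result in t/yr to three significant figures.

590 ML/d = 6.829 m³/s.
Mass flux = Q·C = 6.829 m³/s × 0.248 g/m³ = 1.694 g/s.
= 1.694 g/s × 31.56 = 53.44 t/yr.

53.4 t/yr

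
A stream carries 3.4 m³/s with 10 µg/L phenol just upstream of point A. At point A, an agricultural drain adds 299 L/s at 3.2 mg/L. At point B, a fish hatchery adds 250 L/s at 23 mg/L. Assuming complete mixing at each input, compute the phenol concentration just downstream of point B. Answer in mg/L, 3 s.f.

1.71 mg/L

10 µg/L = 0.01 mg/L.
299 L/s = 0.299 m³/s.
After input A: C = (3.4·0.01 + 0.299·3.2) / 3.699 = 0.2679 mg/L.
250 L/s = 0.25 m³/s.
After input B: C = (3.699·0.2679 + 0.25·23) / 3.949 = 1.707 mg/L.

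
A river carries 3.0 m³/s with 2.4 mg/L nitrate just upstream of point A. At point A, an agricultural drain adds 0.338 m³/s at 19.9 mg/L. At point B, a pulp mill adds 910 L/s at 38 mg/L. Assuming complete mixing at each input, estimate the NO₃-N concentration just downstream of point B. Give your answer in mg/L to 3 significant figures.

After input A: C = (3·2.4 + 0.338·19.9) / 3.338 = 4.172 mg/L.
910 L/s = 0.91 m³/s.
After input B: C = (3.338·4.172 + 0.91·38) / 4.248 = 11.42 mg/L.

11.4 mg/L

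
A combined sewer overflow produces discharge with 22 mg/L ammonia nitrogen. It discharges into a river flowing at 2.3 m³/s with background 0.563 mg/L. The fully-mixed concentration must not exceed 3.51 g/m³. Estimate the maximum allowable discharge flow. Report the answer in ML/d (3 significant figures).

Mass balance at complete mixing: C_std·(Q_w + Q_r) = Q_w·C_e + Q_r·C_b.
Rearranging, Q_w = Q_r·(C_std − C_b)/(C_e − C_std) = 2.3·(3.51 − 0.563) / (22 − 3.51) = 0.3666 m³/s.
= 31.67 ML/d.

31.7 ML/d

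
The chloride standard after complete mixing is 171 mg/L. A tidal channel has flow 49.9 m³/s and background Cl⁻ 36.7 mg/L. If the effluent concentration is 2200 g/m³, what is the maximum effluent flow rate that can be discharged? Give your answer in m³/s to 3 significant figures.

Mass balance at complete mixing: C_std·(Q_w + Q_r) = Q_w·C_e + Q_r·C_b.
Rearranging, Q_w = Q_r·(C_std − C_b)/(C_e − C_std) = 49.9·(171 − 36.7) / (2200 − 171) = 3.303 m³/s.

3.30 m³/s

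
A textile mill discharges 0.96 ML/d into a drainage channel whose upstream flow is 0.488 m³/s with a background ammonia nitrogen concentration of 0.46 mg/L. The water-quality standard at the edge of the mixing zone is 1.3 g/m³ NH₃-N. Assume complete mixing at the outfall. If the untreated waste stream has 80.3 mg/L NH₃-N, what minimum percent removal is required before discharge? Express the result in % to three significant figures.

52.4 %

0.96 ML/d = 0.01111 m³/s.
Mass balance: 1.3·0.4991 = 0.01111·Cₑ + 0.488·0.46.
Cₑ = (0.6488 − 0.2245) / 0.01111 = 38.19 mg/L.
Required removal = 1 − 38.19/80.3 = 52.44 %.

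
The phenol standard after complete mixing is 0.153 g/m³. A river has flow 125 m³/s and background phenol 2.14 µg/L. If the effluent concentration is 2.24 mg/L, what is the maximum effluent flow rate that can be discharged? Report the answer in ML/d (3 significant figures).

2.14 µg/L = 0.00214 mg/L.
Mass balance at complete mixing: C_std·(Q_w + Q_r) = Q_w·C_e + Q_r·C_b.
Rearranging, Q_w = Q_r·(C_std − C_b)/(C_e − C_std) = 125·(0.153 − 0.00214) / (2.24 − 0.153) = 9.036 m³/s.
= 780.7 ML/d.

781 ML/d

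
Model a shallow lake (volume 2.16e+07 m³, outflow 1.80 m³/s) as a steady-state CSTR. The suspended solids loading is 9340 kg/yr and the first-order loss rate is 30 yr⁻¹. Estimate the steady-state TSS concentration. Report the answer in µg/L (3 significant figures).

13.3 µg/L

Outflow Q = 1.80 m³/s × 3.156e+07 s/yr = 5.68e+07 m³/yr.
Steady-state CSTR mass balance: W = Q·C + k·V·C, so C = W/(Q + kV).
Q + kV = 5.68e+07 + 30·2.16e+07 = 7.048e+08 m³/yr.
C = 9340/7.048e+08 = 1.325e-05 kg/m³ = 0.01325 mg/L = 13.25 µg/L.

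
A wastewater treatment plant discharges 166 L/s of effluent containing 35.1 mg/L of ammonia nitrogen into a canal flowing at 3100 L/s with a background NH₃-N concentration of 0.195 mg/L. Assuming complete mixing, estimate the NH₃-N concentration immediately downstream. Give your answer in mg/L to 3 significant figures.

166 L/s = 0.166 m³/s.
3100 L/s = 3.1 m³/s.
Flow-weighted mixing gives C = (0.166·35.1 + 3.1·0.195) / (0.166 + 3.1) = 6.431/3.266 = 1.969 mg/L.

1.97 mg/L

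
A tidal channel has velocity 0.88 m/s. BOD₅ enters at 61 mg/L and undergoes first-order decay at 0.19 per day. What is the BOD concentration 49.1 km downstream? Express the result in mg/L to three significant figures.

Travel time t = 49.1 km / 0.88 m/s = 4.91e+04/0.88 = 5.58e+04 s = 0.6458 d.
First-order decay: C = 61·exp(−0.19·0.6458) = 61·0.8845 = 53.96 mg/L.

54.0 mg/L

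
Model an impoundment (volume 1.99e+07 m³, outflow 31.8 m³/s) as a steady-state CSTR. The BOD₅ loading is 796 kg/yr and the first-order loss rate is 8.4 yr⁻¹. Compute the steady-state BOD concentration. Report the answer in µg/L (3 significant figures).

0.680 µg/L

Outflow Q = 31.8 m³/s × 3.156e+07 s/yr = 1.004e+09 m³/yr.
Steady-state CSTR mass balance: W = Q·C + k·V·C, so C = W/(Q + kV).
Q + kV = 1.004e+09 + 8.4·1.99e+07 = 1.171e+09 m³/yr.
C = 796/1.171e+09 = 6.799e-07 kg/m³ = 0.0006799 mg/L = 0.6799 µg/L.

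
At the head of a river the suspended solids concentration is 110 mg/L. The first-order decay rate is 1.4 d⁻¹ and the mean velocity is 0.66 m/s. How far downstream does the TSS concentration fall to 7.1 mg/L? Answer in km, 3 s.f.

112 km

From C = C₀·e^(−kt), t = ln(C₀/C)/k = ln(110/7.1)/1.4 = 2.74/1.4 = 1.957 d.
Distance = v·t = 0.66 m/s × 1.691e+05 s = 1.116e+05 m = 111.6 km.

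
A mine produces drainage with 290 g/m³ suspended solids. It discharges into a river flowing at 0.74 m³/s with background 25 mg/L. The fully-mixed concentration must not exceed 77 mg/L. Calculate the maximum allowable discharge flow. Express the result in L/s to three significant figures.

181 L/s

Mass balance at complete mixing: C_std·(Q_w + Q_r) = Q_w·C_e + Q_r·C_b.
Rearranging, Q_w = Q_r·(C_std − C_b)/(C_e − C_std) = 0.74·(77 − 25) / (290 − 77) = 0.1807 m³/s.
= 180.7 L/s.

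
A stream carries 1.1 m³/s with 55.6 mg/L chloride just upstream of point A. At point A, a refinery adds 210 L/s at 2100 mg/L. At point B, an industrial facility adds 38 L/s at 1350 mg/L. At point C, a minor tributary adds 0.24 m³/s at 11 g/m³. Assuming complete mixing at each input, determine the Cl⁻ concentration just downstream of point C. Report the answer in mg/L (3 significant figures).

350 mg/L

210 L/s = 0.21 m³/s.
After input A: C = (1.1·55.6 + 0.21·2100) / 1.31 = 383.3 mg/L.
38 L/s = 0.038 m³/s.
After input B: C = (1.31·383.3 + 0.038·1350) / 1.348 = 410.6 mg/L.
After input C: C = (1.348·410.6 + 0.24·11) / 1.588 = 350.2 mg/L.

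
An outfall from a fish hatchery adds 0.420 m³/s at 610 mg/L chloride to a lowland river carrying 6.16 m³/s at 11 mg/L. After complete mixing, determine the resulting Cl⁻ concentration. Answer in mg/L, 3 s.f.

Flow-weighted mixing gives C = (0.42·610 + 6.16·11) / (0.42 + 6.16) = 324/6.58 = 49.23 mg/L.

49.2 mg/L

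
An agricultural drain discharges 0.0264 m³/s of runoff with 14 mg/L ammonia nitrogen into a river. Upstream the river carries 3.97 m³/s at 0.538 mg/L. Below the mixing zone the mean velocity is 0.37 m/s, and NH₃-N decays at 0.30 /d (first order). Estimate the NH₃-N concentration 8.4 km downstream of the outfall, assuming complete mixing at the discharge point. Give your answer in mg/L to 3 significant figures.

0.579 mg/L

After complete mixing, C₀ = (0.0264·14 + 3.97·0.538) / 3.996 = 0.6269 mg/L.
Travel time t = 8400 m / 0.37 m/s = 2.27e+04 s = 0.2628 d.
C = 0.6269·exp(−0.30·0.2628) = 0.6269·0.9242 = 0.5794 mg/L.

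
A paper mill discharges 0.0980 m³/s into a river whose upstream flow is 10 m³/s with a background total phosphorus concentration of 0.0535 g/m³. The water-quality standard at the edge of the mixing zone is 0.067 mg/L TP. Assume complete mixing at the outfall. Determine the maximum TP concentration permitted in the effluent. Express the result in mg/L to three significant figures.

1.44 mg/L

Mass balance: 0.067·10.1 = 0.098·Cₑ + 10·0.0535.
Cₑ = (0.6766 − 0.535) / 0.098 = 1.445 mg/L.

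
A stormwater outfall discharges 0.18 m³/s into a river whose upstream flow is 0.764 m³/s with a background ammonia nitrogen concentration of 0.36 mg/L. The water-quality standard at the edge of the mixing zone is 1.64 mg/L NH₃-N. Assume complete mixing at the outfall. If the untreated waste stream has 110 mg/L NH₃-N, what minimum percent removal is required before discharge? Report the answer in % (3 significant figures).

93.6 %

Mass balance: 1.64·0.944 = 0.18·Cₑ + 0.764·0.36.
Cₑ = (1.548 − 0.275) / 0.18 = 7.073 mg/L.
Required removal = 1 − 7.073/110 = 93.57 %.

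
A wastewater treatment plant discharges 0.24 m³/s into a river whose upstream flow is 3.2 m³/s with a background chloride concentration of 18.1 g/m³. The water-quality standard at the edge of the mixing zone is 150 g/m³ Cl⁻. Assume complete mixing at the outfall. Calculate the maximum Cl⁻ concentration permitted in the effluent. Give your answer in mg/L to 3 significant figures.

1910 mg/L

Mass balance: 150·3.44 = 0.24·Cₑ + 3.2·18.1.
Cₑ = (516 − 57.92) / 0.24 = 1909 mg/L.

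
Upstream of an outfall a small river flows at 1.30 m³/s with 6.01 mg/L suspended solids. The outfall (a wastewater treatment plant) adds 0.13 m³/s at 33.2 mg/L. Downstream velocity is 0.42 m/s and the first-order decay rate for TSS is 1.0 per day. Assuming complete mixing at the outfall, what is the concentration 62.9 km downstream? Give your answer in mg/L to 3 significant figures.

1.50 mg/L

After complete mixing, C₀ = (0.13·33.2 + 1.3·6.01) / 1.43 = 8.482 mg/L.
Travel time t = 6.29e+04 m / 0.42 m/s = 1.498e+05 s = 1.733 d.
C = 8.482·exp(−1.0·1.733) = 8.482·0.1767 = 1.499 mg/L.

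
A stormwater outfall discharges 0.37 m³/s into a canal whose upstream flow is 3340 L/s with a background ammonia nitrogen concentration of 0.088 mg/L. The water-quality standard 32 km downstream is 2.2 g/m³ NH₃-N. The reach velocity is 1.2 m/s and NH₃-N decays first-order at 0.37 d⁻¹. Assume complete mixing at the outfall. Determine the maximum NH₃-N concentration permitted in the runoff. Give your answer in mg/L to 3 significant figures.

23.9 mg/L

3340 L/s = 3.34 m³/s.
Travel time to the compliance point: t = 3.2e+04/1.2 = 2.667e+04 s = 0.3086 d; decay factor exp(−0.37·0.3086) = 0.8921.
So the concentration just after mixing may be at most 2.2/0.8921 = 2.466 mg/L.
Mass balance: 2.466·3.71 = 0.37·Cₑ + 3.34·0.088.
Cₑ = (9.149 − 0.2939) / 0.37 = 23.93 mg/L.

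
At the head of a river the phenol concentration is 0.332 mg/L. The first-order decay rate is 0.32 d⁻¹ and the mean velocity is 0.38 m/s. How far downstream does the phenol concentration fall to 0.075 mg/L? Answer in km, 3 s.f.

From C = C₀·e^(−kt), t = ln(C₀/C)/k = ln(0.332/0.075)/0.32 = 1.488/0.32 = 4.649 d.
Distance = v·t = 0.38 m/s × 4.017e+05 s = 1.526e+05 m = 152.6 km.

153 km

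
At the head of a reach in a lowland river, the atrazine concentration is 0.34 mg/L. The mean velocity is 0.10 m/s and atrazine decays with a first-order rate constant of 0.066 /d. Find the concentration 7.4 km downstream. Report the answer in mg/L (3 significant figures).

0.321 mg/L

Travel time t = 7.4 km / 0.10 m/s = 7400/0.10 = 7.4e+04 s = 0.8565 d.
First-order decay: C = 0.34·exp(−0.066·0.8565) = 0.34·0.945 = 0.3213 mg/L.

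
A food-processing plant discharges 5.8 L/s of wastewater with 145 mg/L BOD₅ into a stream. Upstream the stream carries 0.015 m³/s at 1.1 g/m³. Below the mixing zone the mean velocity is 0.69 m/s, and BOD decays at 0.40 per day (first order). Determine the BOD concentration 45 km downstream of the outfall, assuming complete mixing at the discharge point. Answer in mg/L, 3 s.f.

5.8 L/s = 0.0058 m³/s.
After complete mixing, C₀ = (0.0058·145 + 0.015·1.1) / 0.0208 = 41.23 mg/L.
Travel time t = 4.5e+04 m / 0.69 m/s = 6.522e+04 s = 0.7548 d.
C = 41.23·exp(−0.40·0.7548) = 41.23·0.7394 = 30.48 mg/L.

30.5 mg/L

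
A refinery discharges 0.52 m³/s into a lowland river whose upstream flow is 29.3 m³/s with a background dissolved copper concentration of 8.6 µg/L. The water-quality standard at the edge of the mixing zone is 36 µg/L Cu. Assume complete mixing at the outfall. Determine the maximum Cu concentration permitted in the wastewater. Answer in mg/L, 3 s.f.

1.58 mg/L

8.6 µg/L = 0.0086 mg/L.
36 µg/L = 0.036 mg/L.
Mass balance: 0.036·29.82 = 0.52·Cₑ + 29.3·0.0086.
Cₑ = (1.074 − 0.252) / 0.52 = 1.58 mg/L.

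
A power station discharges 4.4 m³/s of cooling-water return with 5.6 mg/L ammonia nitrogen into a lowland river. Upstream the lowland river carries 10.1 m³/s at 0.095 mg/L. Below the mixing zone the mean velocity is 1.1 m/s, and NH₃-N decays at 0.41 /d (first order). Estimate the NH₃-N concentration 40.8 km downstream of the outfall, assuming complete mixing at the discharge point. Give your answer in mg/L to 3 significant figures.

After complete mixing, C₀ = (4.4·5.6 + 10.1·0.095) / 14.5 = 1.765 mg/L.
Travel time t = 4.08e+04 m / 1.1 m/s = 3.709e+04 s = 0.4293 d.
C = 1.765·exp(−0.41·0.4293) = 1.765·0.8386 = 1.481 mg/L.

1.48 mg/L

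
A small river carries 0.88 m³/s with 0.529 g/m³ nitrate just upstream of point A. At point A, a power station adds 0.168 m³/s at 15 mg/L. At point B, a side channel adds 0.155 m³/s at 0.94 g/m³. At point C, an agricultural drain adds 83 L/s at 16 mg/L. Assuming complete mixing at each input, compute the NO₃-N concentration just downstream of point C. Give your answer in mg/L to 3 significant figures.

After input A: C = (0.88·0.529 + 0.168·15) / 1.048 = 2.849 mg/L.
After input B: C = (1.048·2.849 + 0.155·0.94) / 1.203 = 2.603 mg/L.
83 L/s = 0.083 m³/s.
After input C: C = (1.203·2.603 + 0.083·16) / 1.286 = 3.468 mg/L.

3.47 mg/L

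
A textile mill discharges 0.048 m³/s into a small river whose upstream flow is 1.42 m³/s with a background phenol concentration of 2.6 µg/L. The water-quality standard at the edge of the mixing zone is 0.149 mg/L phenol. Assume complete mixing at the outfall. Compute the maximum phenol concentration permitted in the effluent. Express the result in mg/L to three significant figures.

2.6 µg/L = 0.0026 mg/L.
Mass balance: 0.149·1.468 = 0.048·Cₑ + 1.42·0.0026.
Cₑ = (0.2187 − 0.003692) / 0.048 = 4.48 mg/L.

4.48 mg/L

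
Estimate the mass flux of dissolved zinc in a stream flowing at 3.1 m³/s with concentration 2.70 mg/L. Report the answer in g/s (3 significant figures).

8.37 g/s

Mass flux = Q·C = 3.1 m³/s × 2.7 g/m³ = 8.37 g/s.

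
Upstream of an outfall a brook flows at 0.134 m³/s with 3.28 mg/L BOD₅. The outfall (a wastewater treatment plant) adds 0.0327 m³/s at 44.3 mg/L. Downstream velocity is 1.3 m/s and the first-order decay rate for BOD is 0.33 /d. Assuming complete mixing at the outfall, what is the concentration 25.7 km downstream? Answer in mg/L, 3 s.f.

10.5 mg/L

After complete mixing, C₀ = (0.0327·44.3 + 0.134·3.28) / 0.1667 = 11.33 mg/L.
Travel time t = 2.57e+04 m / 1.3 m/s = 1.977e+04 s = 0.2288 d.
C = 11.33·exp(−0.33·0.2288) = 11.33·0.9273 = 10.5 mg/L.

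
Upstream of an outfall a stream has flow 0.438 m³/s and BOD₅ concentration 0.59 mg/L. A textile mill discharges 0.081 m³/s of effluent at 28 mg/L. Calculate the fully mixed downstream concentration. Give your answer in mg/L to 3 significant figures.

4.87 mg/L

Flow-weighted mixing gives C = (0.081·28 + 0.438·0.59) / (0.081 + 0.438) = 2.526/0.519 = 4.868 mg/L.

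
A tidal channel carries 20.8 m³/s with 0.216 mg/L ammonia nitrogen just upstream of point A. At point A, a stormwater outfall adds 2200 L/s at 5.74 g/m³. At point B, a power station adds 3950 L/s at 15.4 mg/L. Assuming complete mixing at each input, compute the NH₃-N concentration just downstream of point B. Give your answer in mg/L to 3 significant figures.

2200 L/s = 2.2 m³/s.
After input A: C = (20.8·0.216 + 2.2·5.74) / 23 = 0.7444 mg/L.
3950 L/s = 3.95 m³/s.
After input B: C = (23·0.7444 + 3.95·15.4) / 26.95 = 2.892 mg/L.

2.89 mg/L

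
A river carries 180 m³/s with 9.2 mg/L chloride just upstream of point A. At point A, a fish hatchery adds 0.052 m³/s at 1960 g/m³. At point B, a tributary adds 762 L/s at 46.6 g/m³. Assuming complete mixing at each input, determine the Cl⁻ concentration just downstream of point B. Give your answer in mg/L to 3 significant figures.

After input A: C = (180·9.2 + 0.052·1960) / 180.1 = 9.763 mg/L.
762 L/s = 0.762 m³/s.
After input B: C = (180.1·9.763 + 0.762·46.6) / 180.8 = 9.919 mg/L.

9.92 mg/L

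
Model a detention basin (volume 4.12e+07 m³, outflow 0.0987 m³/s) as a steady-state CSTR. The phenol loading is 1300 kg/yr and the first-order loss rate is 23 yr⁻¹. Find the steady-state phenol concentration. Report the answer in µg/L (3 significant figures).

1.37 µg/L

Outflow Q = 0.0987 m³/s × 3.156e+07 s/yr = 3.115e+06 m³/yr.
Steady-state CSTR mass balance: W = Q·C + k·V·C, so C = W/(Q + kV).
Q + kV = 3.115e+06 + 23·4.12e+07 = 9.507e+08 m³/yr.
C = 1300/9.507e+08 = 1.367e-06 kg/m³ = 0.001367 mg/L = 1.367 µg/L.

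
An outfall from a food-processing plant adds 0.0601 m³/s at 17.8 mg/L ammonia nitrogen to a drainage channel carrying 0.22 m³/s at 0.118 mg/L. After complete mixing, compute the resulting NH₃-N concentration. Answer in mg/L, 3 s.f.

3.91 mg/L

Flow-weighted mixing gives C = (0.0601·17.8 + 0.22·0.118) / (0.0601 + 0.22) = 1.096/0.2801 = 3.912 mg/L.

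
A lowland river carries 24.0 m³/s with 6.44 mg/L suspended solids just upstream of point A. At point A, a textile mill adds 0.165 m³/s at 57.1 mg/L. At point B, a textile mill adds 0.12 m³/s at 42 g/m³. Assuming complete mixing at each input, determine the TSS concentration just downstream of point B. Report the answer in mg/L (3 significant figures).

After input A: C = (24·6.44 + 0.165·57.1) / 24.16 = 6.786 mg/L.
After input B: C = (24.16·6.786 + 0.12·42) / 24.29 = 6.96 mg/L.

6.96 mg/L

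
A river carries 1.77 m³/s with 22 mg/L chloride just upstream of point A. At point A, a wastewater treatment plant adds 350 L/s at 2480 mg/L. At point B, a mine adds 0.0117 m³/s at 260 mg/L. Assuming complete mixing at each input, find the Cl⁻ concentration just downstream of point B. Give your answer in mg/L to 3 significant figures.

350 L/s = 0.35 m³/s.
After input A: C = (1.77·22 + 0.35·2480) / 2.12 = 427.8 mg/L.
After input B: C = (2.12·427.8 + 0.0117·260) / 2.132 = 426.9 mg/L.

427 mg/L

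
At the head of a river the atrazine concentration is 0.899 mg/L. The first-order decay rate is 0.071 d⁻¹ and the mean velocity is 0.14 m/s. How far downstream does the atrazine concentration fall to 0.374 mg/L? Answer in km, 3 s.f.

From C = C₀·e^(−kt), t = ln(C₀/C)/k = ln(0.899/0.374)/0.071 = 0.877/0.071 = 12.35 d.
Distance = v·t = 0.14 m/s × 1.067e+06 s = 1.494e+05 m = 149.4 km.

149 km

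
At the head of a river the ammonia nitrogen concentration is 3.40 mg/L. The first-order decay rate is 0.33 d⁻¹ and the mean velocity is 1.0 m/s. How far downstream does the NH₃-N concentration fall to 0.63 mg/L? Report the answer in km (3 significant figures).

From C = C₀·e^(−kt), t = ln(C₀/C)/k = ln(3.40/0.63)/0.33 = 1.686/0.33 = 5.109 d.
Distance = v·t = 1.0 m/s × 4.414e+05 s = 4.414e+05 m = 441.4 km.

441 km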